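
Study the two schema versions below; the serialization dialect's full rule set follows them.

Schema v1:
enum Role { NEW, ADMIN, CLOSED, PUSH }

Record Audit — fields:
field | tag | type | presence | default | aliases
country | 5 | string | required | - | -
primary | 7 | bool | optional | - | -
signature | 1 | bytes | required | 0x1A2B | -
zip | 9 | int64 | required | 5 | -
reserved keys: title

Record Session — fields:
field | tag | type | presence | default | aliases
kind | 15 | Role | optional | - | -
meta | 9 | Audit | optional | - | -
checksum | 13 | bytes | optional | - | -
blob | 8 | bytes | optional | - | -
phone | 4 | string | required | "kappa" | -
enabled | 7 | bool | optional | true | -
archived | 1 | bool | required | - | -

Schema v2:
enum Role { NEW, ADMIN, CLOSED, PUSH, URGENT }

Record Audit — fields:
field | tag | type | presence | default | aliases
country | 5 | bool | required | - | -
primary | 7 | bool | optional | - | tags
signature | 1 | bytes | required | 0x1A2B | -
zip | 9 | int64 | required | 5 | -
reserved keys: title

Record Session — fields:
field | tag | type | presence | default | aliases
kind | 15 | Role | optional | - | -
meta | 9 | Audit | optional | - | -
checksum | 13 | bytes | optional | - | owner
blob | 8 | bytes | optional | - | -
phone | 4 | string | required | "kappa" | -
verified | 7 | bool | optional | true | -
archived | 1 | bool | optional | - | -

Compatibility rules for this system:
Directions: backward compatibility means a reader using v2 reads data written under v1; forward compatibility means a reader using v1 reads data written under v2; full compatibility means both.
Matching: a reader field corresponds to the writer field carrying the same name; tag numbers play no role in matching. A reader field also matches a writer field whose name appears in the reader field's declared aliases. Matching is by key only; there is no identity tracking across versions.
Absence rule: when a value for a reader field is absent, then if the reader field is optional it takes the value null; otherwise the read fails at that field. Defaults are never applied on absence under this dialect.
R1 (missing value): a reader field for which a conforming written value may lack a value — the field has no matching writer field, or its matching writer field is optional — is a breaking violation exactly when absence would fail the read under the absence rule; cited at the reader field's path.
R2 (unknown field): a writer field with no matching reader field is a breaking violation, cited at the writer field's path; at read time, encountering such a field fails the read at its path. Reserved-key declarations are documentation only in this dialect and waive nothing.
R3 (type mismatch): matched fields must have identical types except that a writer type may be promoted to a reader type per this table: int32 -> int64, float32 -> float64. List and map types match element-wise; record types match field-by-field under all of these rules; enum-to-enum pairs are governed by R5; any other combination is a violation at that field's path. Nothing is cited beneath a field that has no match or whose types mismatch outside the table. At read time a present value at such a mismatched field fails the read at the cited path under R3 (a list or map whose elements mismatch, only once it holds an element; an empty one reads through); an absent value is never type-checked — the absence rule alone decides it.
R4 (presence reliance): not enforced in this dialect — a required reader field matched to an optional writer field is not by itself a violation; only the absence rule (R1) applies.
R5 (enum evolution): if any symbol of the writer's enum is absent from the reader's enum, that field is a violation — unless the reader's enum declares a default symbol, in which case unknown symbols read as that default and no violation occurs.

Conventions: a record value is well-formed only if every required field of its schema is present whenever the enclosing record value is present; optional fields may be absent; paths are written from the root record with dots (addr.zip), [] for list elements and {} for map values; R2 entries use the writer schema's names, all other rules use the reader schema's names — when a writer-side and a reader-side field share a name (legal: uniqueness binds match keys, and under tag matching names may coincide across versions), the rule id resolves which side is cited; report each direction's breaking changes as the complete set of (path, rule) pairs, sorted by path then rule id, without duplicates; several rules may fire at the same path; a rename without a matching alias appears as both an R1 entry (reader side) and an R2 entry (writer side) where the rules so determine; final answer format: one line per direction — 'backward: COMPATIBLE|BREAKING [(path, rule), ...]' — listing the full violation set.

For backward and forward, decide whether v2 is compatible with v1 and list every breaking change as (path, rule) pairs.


backward: BREAKING [(enabled, R2), (meta.country, R3)]; forward: BREAKING [(archived, R1), (kind, R5), (meta.country, R3), (verified, R2)]

in Session below, arrows point writer -> reader
backward for Session (reader v2, writer v1):
  kind: paired with writer kind (Role -> Role; writer optional)
  meta: paired with writer meta (Audit -> Audit; writer optional)
  checksum: paired with writer checksum (bytes -> bytes; writer optional)
  blob: paired with writer blob (bytes -> bytes; writer optional)
  phone: paired with writer phone (string -> string; writer required)
  verified: no writer-side match
  archived: paired with writer archived (bool -> bool; writer required)
  leftover writer field: enabled
  meta.country: paired with writer meta.country (string -> bool; writer required)
  meta.primary: paired with writer meta.primary (bool -> bool; writer optional)
  meta.signature: paired with writer meta.signature (bytes -> bytes; writer required)
  meta.zip: paired with writer meta.zip (int64 -> int64; writer required)
  violation R2 at enabled
  violation R3 at meta.country
  => 2 violation(s): backward is BREAKING for Session
forward for Session (reader v1, writer v2):
  kind: paired with writer kind (Role -> Role; writer optional)
  meta: paired with writer meta (Audit -> Audit; writer optional)
  checksum: paired with writer checksum (bytes -> bytes; writer optional)
  blob: paired with writer blob (bytes -> bytes; writer optional)
  phone: paired with writer phone (string -> string; writer required)
  enabled: no writer-side match
  archived: paired with writer archived (bool -> bool; writer optional)
  leftover writer field: verified
  meta.country: paired with writer meta.country (bool -> string; writer required)
  meta.primary: paired with writer meta.primary (bool -> bool; writer optional)
  meta.signature: paired with writer meta.signature (bytes -> bytes; writer required)
  meta.zip: paired with writer meta.zip (int64 -> int64; writer required)
  violation R1 at archived
  violation R5 at kind
  violation R3 at meta.country
  violation R2 at verified
  => 4 violation(s): forward is BREAKING for Session


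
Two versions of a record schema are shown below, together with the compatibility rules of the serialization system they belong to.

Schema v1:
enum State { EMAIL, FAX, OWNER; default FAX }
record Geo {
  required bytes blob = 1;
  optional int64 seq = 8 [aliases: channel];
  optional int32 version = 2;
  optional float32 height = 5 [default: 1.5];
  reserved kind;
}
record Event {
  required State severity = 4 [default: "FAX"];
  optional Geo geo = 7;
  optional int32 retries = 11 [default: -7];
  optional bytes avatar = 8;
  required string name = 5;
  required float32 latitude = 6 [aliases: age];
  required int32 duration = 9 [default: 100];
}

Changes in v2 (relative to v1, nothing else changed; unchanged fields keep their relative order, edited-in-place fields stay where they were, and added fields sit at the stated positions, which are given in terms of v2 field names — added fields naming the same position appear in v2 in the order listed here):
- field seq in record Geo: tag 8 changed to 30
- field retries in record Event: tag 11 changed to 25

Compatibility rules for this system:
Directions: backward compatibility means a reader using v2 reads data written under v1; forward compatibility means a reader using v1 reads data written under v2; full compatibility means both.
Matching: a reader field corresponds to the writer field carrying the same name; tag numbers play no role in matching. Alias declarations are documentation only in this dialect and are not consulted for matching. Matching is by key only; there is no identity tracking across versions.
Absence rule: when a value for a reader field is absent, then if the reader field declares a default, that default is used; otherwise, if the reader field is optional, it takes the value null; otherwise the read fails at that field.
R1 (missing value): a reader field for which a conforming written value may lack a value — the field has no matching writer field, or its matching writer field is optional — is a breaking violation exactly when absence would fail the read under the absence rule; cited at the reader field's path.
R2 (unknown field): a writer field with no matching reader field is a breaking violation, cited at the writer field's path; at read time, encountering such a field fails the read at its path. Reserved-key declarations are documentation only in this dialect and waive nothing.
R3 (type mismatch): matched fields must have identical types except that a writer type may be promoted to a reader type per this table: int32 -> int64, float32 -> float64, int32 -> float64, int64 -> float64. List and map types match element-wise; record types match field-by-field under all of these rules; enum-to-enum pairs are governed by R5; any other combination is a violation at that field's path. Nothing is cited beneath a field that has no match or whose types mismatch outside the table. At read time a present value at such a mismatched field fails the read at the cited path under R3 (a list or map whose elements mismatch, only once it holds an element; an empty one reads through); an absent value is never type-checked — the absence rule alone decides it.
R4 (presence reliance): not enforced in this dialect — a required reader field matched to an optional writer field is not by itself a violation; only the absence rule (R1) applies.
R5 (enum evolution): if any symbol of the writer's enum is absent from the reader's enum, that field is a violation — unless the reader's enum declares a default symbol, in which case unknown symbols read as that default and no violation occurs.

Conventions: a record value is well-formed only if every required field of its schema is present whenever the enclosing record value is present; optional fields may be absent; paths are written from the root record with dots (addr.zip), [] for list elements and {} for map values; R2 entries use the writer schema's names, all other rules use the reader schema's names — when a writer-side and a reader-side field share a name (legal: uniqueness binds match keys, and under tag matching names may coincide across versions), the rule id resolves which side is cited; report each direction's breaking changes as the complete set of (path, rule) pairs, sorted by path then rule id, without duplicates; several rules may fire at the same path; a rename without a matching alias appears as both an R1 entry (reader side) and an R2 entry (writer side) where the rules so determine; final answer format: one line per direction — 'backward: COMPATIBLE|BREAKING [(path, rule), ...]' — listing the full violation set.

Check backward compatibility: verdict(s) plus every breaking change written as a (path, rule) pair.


the writer's type comes first in each Event pair
backward pass over Event, reader schema v2, writer schema v1:
  severity <- severity (State -> State, writer required)
  geo <- geo (Geo -> Geo, writer optional)
  retries <- retries (int32 -> int32, writer optional)
  avatar <- avatar (bytes -> bytes, writer optional)
  name <- name (string -> string, writer required)
  latitude <- latitude (float32 -> float32, writer required)
  duration <- duration (int32 -> int32, writer required)
  geo.blob <- geo.blob (bytes -> bytes, writer required)
  geo.seq <- geo.seq (int64 -> int64, writer optional)
  geo.version <- geo.version (int32 -> int32, writer optional)
  geo.height <- geo.height (float32 -> float32, writer optional)
  => backward: COMPATIBLE
diffs on Event not affecting the asked answer:
  field seq in record Geo: tag 8 changed to 30 -> triggers nothing under Event's printed rules — same verdict
  field retries in record Event: tag 11 changed to 25 -> triggers nothing under Event's printed rules — same verdict

backward: COMPATIBLE []


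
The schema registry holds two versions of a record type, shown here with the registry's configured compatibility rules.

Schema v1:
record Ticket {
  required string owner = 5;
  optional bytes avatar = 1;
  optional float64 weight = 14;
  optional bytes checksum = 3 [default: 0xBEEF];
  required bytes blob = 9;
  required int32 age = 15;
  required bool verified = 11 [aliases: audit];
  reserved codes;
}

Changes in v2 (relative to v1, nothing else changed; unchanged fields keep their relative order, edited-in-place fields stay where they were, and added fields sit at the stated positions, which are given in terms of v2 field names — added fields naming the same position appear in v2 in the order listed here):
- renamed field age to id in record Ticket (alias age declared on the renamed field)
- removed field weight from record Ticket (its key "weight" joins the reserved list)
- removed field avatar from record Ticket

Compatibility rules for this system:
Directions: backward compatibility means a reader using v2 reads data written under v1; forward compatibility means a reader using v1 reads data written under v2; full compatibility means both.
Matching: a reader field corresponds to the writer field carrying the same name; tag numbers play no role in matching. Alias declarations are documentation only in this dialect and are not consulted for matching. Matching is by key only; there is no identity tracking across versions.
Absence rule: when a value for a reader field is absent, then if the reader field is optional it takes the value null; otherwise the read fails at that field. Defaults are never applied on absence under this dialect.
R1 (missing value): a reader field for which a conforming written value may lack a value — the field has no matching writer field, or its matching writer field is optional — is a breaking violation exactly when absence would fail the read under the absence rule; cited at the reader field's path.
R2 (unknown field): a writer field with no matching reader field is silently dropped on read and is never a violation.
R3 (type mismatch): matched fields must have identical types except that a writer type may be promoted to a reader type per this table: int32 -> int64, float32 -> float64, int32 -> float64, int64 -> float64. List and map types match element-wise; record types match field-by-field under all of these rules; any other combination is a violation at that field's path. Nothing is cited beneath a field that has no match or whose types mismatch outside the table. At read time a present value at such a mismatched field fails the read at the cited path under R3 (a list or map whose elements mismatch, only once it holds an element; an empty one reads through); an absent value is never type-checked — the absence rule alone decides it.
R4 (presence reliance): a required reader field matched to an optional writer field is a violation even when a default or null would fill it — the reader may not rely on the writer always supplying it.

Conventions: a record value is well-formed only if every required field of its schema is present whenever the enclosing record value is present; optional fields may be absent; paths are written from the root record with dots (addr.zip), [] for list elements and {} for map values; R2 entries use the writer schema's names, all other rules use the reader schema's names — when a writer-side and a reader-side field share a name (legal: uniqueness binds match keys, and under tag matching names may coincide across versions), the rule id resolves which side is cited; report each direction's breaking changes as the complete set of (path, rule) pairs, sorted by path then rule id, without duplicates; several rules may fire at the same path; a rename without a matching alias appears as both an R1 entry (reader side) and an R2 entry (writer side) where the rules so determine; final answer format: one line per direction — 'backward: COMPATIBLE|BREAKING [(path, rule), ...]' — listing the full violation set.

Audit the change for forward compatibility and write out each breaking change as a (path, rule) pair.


the writer's type comes first in each Ticket pair
forward analysis of Ticket with v1 as reader and v2 as writer:
  string -> string, writer required: owner aligns to owner
  no writer field matches reader avatar
  no writer field matches reader weight
  bytes -> bytes, writer optional: checksum aligns to checksum
  bytes -> bytes, writer required: blob aligns to blob
  no writer field matches reader age
  bool -> bool, writer required: verified aligns to verified
  id (writer side), unknown to reader
  R1 fires at age
  forward on Ticket therefore BREAKING (1)
the rest of the Ticket diff is inert for this question:
  removed field weight from record Ticket (its key "weight" joins the reserved list) -> inert for the asked Ticket verdict: nothing fires
  removed field avatar from record Ticket -> inert for the asked Ticket verdict: nothing fires

forward: BREAKING [(age, R1)]


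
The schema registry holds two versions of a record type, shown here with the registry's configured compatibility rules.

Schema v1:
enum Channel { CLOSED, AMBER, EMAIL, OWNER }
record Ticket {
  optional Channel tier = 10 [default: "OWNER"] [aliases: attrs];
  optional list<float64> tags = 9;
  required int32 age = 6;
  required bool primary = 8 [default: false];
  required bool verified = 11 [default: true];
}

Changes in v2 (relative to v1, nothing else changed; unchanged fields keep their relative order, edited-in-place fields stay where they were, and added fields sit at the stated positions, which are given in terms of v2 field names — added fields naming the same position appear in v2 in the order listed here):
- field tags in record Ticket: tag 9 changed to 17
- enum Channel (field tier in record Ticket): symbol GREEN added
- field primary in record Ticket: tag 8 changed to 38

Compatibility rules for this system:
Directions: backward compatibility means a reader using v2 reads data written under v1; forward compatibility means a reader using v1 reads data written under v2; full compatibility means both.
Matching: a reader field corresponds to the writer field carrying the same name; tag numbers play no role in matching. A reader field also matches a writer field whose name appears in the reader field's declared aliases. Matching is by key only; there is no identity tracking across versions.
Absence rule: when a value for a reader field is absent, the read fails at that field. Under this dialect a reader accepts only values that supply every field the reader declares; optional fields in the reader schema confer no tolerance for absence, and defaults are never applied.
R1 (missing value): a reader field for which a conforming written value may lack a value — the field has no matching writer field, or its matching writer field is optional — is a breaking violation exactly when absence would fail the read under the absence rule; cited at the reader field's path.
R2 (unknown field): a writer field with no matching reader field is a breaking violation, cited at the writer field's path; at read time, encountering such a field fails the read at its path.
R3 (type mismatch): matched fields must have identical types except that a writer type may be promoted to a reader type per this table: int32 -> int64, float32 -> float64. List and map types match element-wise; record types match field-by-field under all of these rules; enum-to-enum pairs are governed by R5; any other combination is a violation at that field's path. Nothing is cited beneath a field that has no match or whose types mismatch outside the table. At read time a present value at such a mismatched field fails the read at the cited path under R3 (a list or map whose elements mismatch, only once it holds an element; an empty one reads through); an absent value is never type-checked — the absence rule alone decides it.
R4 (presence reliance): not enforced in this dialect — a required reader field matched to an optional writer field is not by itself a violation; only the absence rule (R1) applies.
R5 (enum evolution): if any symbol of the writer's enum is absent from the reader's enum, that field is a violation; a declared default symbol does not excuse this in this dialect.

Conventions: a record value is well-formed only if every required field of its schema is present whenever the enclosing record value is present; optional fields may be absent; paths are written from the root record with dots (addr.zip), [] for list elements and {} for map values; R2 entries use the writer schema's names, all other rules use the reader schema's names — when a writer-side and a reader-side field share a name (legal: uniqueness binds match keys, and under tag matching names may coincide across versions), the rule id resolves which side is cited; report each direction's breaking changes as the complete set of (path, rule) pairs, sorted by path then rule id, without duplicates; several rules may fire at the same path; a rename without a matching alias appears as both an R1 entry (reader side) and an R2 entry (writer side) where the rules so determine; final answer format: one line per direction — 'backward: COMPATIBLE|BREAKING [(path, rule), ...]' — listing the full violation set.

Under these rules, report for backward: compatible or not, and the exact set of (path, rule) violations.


in Ticket below, arrows point writer -> reader
backward on Ticket — v2 reading data written by v1:
  tier: Channel -> Channel, writer optional; from tier
  tags: list<float64> -> list<float64>, writer optional; from tags
  age: int32 -> int32, writer required; from age
  primary: bool -> bool, writer required; from primary
  verified: bool -> bool, writer required; from verified
  R1 fires at tags
  R1 fires at tier
  backward on Ticket therefore BREAKING (2)
checking off the Ticket differences that do not matter here:
  field tags in record Ticket: tag 9 changed to 17 -> triggers nothing under Ticket's printed rules — same verdict
  enum Channel (field tier in record Ticket): symbol GREEN added -> affects forward compatibility only, which is not asked
  field primary in record Ticket: tag 8 changed to 38 -> triggers nothing under Ticket's printed rules — same verdict

backward: BREAKING [(tags, R1), (tier, R1)]


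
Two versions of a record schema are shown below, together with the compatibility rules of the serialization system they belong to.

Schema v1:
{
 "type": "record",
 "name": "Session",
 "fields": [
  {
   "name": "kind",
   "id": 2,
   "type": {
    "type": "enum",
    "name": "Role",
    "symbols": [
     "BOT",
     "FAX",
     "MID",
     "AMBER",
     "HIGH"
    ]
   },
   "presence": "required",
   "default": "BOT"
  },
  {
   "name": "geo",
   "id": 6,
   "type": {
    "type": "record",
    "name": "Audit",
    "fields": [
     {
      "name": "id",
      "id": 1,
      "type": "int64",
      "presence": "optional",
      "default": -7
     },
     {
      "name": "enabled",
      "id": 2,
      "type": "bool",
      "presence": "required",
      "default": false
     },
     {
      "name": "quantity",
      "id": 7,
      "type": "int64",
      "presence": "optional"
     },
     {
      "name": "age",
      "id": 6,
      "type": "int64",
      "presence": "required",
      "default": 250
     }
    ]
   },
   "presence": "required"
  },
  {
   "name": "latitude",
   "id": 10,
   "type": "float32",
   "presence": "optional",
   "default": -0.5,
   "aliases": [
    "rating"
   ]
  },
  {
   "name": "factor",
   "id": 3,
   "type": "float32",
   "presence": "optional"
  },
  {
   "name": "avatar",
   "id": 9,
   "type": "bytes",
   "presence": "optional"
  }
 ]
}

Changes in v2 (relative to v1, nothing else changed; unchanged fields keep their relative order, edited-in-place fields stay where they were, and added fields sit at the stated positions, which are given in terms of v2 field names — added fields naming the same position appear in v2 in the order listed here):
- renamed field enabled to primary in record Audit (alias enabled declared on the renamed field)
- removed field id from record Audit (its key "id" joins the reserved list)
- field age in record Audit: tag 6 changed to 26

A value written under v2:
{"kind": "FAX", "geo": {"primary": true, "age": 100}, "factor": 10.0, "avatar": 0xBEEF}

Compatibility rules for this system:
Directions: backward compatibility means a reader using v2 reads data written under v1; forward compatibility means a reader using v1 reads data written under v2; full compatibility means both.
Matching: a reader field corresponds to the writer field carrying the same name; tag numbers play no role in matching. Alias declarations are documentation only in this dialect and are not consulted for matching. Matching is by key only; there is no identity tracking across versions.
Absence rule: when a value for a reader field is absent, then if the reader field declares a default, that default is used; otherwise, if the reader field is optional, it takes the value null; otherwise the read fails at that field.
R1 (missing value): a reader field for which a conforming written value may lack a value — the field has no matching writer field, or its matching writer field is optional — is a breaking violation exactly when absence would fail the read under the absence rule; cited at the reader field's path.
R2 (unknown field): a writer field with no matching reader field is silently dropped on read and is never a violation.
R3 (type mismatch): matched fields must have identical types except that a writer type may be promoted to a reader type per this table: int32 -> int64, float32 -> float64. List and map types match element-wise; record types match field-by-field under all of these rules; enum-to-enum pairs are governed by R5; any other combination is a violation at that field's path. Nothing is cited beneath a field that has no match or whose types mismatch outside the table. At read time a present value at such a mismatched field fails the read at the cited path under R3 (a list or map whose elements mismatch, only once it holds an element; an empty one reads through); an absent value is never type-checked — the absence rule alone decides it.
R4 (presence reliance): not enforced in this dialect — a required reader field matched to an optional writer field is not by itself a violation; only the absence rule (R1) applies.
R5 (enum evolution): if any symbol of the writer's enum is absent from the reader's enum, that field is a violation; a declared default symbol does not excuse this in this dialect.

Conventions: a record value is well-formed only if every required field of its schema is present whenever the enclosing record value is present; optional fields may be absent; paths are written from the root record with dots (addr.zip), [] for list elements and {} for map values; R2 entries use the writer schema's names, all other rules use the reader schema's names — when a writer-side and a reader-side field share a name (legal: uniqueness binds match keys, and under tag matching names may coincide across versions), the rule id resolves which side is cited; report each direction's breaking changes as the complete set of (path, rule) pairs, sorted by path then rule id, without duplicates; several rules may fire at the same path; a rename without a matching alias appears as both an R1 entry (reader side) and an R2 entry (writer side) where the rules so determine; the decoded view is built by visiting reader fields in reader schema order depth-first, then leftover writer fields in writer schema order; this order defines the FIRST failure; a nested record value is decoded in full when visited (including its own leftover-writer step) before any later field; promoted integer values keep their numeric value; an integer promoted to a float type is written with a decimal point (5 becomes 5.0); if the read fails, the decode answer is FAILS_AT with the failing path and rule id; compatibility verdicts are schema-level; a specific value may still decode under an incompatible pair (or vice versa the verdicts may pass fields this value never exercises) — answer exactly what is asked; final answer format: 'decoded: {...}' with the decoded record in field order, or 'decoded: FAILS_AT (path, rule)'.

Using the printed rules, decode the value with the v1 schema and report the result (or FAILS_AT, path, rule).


decoded: {"kind": "FAX", "geo": {"id": -7, "enabled": false, "quantity": null, "age": 100}, "latitude": -0.5, "factor": 10.0, "avatar": 0xBEEF}

in Session below, arrows point writer -> reader
migrating the Session value to v1:
  kind := "FAX"
  geo.id := -7 (missing; default applied)
  geo.enabled := false (missing; default applied)
  geo.quantity := null (missing; optional => null)
  geo.age := 100
  writer geo.primary: no reader field; dropped
  latitude := -0.5 (missing; default applied)
  factor := 10.0
  avatar := 0xBEEF
  => decoded: {"kind": "FAX", "geo": {"id": -7, "enabled": false, "quantity": null, "age": 100}, "latitude": -0.5, "factor": 10.0, "avatar": 0xBEEF}
checking off the Session differences that do not matter here:
  removed field id from record Audit (its key "id" joins the reserved list) -> fires no rule on Session under this dialect and leaves the result unchanged
  field age in record Audit: tag 6 changed to 26 -> fires no rule on Session under this dialect and leaves the result unchanged


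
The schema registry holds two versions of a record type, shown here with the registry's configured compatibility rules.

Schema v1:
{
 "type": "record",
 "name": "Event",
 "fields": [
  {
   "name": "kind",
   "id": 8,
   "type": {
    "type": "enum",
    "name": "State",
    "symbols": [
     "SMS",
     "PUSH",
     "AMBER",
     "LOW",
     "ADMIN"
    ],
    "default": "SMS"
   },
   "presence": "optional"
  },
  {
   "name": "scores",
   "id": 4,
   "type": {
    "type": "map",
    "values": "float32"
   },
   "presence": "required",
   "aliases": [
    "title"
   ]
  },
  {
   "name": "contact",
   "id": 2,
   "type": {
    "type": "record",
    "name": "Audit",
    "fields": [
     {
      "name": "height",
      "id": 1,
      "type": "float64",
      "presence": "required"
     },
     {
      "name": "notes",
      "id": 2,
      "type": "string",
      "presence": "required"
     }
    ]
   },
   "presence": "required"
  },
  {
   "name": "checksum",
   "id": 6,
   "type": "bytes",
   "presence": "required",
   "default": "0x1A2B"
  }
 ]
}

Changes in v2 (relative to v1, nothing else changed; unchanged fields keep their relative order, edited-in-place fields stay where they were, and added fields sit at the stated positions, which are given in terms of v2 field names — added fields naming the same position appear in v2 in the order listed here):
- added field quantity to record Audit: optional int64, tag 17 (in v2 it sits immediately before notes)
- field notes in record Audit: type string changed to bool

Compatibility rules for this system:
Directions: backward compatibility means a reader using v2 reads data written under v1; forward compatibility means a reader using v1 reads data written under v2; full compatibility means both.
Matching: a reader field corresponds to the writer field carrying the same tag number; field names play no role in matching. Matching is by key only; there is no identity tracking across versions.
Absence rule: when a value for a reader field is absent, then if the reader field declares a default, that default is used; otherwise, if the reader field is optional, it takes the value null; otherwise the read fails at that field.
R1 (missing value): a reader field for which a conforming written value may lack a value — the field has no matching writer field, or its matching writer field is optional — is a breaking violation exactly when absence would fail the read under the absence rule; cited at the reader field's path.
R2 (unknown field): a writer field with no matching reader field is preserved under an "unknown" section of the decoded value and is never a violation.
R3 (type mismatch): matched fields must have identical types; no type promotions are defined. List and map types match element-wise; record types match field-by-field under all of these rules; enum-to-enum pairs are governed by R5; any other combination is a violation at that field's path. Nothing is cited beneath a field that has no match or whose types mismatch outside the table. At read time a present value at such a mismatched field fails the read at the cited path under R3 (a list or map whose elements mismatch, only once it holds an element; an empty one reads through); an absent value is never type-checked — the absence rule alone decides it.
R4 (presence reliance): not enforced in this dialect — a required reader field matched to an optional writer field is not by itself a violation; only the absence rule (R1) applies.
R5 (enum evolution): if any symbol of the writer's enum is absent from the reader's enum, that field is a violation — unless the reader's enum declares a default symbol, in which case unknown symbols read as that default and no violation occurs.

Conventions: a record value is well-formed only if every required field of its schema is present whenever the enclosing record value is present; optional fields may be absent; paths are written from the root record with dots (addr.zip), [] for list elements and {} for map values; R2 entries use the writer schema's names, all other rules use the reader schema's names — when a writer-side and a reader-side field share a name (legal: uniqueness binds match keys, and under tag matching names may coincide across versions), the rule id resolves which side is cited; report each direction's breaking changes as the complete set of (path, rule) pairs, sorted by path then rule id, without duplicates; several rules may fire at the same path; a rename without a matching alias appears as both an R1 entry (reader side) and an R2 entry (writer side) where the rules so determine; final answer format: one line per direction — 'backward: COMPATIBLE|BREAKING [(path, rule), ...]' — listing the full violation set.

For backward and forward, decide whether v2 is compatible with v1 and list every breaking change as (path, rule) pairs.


in Event below, arrows point writer -> reader
backward analysis of Event with v2 as reader and v1 as writer:
  kind <- kind (State -> State, writer optional)
  scores <- scores (map<string, float32> -> map<string, float32>, writer required)
  contact <- contact (Audit -> Audit, writer required)
  checksum <- checksum (bytes -> bytes, writer required)
  contact.height <- contact.height (float64 -> float64, writer required)
  contact.quantity: no writer match
  contact.notes <- contact.notes (string -> bool, writer required)
  rule R3 violated at contact.notes
  => 1 violation(s): backward is BREAKING for Event
forward analysis of Event with v1 as reader and v2 as writer:
  kind <- kind (State -> State, writer optional)
  scores <- scores (map<string, float32> -> map<string, float32>, writer required)
  contact <- contact (Audit -> Audit, writer required)
  checksum <- checksum (bytes -> bytes, writer required)
  contact.height <- contact.height (float64 -> float64, writer required)
  contact.notes <- contact.notes (bool -> string, writer required)
  leftover writer field: contact.quantity
  rule R3 violated at contact.notes
  => 1 violation(s): forward is BREAKING for Event

backward: BREAKING [(contact.notes, R3)]; forward: BREAKING [(contact.notes, R3)]


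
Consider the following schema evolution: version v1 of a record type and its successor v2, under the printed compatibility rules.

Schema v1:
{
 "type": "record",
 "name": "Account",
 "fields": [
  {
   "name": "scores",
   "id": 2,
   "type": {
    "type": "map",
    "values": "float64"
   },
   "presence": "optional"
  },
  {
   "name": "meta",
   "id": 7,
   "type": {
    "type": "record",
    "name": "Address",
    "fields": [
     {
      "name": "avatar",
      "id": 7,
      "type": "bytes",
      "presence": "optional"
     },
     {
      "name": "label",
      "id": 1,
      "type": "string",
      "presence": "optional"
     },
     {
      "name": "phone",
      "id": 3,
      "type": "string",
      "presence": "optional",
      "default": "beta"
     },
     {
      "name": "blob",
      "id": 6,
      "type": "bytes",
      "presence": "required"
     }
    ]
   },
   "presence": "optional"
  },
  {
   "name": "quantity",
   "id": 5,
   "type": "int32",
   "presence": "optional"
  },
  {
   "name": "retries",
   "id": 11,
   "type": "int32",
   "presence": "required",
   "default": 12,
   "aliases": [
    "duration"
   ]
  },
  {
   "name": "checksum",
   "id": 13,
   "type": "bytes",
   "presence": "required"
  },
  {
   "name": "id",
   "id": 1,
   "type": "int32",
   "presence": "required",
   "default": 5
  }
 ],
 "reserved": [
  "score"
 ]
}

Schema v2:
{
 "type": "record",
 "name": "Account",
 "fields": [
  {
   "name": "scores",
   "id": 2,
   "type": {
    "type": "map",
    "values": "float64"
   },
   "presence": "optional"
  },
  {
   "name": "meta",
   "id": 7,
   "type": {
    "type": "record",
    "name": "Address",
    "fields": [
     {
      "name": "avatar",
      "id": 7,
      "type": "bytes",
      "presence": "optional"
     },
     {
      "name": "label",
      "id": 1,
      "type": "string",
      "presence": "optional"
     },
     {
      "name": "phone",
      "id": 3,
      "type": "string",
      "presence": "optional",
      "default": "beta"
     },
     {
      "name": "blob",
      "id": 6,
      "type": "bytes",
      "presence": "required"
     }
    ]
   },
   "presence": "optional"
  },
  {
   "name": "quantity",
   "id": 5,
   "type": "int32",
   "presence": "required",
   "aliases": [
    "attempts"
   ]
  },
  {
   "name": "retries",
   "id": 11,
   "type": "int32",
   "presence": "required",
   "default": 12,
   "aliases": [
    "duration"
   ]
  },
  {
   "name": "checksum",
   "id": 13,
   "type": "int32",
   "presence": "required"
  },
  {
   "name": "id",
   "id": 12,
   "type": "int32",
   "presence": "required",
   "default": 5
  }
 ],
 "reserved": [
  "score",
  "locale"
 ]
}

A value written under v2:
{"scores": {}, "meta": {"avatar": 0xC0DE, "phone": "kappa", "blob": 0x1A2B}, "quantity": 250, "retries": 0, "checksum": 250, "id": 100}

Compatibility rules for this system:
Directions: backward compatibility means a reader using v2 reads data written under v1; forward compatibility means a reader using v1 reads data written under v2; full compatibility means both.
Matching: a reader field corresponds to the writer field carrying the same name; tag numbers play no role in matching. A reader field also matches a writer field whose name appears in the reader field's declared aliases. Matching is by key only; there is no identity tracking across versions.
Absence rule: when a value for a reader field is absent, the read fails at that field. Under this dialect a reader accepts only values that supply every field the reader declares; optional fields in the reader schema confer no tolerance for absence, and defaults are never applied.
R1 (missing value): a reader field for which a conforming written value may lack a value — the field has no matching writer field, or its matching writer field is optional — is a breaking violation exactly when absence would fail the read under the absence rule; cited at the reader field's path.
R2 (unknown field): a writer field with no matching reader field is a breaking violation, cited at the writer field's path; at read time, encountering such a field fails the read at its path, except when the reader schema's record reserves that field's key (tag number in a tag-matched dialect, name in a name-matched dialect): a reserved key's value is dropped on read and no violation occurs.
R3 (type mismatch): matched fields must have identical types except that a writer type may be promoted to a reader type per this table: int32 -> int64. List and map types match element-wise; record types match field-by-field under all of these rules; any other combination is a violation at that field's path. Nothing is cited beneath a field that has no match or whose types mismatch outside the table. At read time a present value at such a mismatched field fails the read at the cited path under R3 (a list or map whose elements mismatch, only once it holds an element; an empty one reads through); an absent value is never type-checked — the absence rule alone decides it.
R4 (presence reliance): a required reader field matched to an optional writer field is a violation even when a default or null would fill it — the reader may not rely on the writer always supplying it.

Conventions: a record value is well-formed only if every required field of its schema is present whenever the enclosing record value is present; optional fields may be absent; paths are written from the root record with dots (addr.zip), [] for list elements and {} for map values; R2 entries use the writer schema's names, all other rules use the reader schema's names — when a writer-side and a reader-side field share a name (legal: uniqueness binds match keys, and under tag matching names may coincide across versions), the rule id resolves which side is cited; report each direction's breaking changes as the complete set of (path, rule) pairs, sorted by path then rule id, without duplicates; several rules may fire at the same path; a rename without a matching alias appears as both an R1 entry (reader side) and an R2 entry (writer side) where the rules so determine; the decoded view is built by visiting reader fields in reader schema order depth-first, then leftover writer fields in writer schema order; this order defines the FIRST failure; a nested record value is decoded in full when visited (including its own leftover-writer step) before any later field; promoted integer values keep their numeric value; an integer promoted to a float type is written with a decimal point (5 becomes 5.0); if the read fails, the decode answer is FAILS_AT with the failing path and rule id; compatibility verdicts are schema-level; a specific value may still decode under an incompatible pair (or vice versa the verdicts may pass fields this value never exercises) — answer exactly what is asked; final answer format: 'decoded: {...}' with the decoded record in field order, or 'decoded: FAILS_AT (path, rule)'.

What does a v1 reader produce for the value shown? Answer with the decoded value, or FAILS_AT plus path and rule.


each type pair in Account: writer, then reader
decode walk for Account under reader schema v1:
  scores := {}
  meta.avatar := 0xC0DE
  read fails at meta.label under R1 (no fill)
  => FAILS_AT (meta.label, R1)
diffs on Account not affecting the asked answer:
  field quantity in record Account: optional changed to required -> schema-level compatibility only; this Account value's decode is unchanged
  field checksum in record Account: type bytes changed to int32 -> schema-level compatibility only; this Account value's decode is unchanged
  field id in record Account: tag 1 changed to 12 -> fires no rule on Account under this dialect and leaves the result unchanged

decoded: FAILS_AT (meta.label, R1)
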